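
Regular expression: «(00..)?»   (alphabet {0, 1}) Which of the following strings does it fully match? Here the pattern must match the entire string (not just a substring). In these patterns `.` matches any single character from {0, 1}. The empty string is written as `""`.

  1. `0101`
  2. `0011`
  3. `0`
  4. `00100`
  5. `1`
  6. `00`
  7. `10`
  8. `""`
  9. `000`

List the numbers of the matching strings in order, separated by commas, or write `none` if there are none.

2, 8

1 → no match
2 → match
3 → no match
4 → no match
5 → no match
6 → no match
7 → no match
8 → match
9 → no match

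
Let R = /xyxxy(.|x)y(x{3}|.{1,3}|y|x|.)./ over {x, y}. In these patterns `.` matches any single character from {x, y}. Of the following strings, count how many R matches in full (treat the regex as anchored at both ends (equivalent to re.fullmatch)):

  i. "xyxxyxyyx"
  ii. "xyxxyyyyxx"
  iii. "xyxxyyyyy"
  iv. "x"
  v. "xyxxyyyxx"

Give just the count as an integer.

i → match
ii → match
iii → match
iv → no match — must start with "xyxxy"
v → match
Total matched: 4

4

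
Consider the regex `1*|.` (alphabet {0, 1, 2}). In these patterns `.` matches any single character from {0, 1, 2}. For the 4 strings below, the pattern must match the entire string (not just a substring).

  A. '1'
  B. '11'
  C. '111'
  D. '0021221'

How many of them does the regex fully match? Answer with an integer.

3

A → match
B → match
C → match
D → no match
Total matched: 3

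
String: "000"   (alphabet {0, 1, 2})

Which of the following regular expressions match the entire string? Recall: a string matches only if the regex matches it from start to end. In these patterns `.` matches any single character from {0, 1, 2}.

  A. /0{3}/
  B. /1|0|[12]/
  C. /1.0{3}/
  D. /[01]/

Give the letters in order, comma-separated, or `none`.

A

A → match
B → no match
C → no match — must start with "1"
D → no match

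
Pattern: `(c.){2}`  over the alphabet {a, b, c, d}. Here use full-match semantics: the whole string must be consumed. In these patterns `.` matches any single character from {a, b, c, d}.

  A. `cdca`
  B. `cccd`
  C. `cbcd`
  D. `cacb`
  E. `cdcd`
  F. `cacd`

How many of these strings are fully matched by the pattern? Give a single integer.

6

A. `cdca` → match
B. `cccd` → match
C. `cbcd` → match
D. `cacb` → match
E. `cdcd` → match
F. `cacd` → match
Total matched: 6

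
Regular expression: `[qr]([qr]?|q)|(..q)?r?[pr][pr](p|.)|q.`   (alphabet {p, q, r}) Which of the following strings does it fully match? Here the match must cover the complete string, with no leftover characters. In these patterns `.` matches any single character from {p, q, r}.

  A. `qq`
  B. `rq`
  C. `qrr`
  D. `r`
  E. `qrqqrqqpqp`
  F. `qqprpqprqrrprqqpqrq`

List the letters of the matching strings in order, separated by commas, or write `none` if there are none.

A. `qq` → match
B. `rq` → match
C. `qrr` → no match
D. `r` → match
E. `qrqqrqqpqp` → no match
F → no match

A, B, D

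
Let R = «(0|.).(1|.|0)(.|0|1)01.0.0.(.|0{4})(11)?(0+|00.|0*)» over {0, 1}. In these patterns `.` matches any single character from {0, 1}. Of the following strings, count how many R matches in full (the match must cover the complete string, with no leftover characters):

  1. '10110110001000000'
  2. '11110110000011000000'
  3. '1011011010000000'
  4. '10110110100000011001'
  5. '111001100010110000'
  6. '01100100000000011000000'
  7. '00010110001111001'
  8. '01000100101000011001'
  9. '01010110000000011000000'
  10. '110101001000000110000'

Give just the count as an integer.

1 → match
2 → match
3 → match
4 → match
5 → match
6 → match
7 → match
8 → match
9 → match
10 → match
Total matched: 10

10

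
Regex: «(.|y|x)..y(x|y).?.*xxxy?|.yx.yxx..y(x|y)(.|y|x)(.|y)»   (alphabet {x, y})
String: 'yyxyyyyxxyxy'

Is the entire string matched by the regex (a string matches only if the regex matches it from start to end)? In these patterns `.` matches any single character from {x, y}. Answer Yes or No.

No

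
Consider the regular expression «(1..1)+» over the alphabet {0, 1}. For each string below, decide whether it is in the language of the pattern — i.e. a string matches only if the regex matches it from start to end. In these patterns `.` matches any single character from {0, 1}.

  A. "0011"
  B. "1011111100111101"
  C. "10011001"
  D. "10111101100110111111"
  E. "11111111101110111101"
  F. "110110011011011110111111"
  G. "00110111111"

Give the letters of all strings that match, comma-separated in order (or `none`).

C, D, E

A. "0011" → no match — must start with "1"
B → no match
C. "10011001" → match
D → match
E → match
F → no match
G. "00110111111" → no match — must start with "1"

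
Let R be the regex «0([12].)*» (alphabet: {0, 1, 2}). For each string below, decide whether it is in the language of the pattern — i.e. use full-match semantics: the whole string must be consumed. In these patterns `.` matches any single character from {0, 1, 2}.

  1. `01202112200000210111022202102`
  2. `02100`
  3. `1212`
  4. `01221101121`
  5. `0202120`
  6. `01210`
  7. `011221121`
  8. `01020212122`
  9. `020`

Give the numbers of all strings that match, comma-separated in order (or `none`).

4, 5, 6, 7, 8, 9

1 → no match
2 → no match
3 → no match — must start with `0`
4 → match
5 → match
6 → match
7 → match
8 → match
9 → match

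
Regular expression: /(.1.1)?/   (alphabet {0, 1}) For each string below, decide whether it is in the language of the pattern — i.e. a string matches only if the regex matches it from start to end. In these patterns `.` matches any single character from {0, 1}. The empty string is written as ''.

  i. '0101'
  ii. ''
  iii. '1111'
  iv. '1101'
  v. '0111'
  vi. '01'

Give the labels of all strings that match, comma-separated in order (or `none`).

i, ii, iii, iv, v

i → match
ii → match
iii → match
iv → match
v → match
vi → no match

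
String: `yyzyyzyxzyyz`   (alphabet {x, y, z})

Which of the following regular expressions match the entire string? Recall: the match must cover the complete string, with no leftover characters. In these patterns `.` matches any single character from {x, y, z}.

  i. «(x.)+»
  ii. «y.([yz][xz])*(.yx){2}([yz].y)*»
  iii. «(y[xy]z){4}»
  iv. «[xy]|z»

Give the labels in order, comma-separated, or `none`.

i → no match — must start with `x`
ii → no match
iii → match
iv → no match

iii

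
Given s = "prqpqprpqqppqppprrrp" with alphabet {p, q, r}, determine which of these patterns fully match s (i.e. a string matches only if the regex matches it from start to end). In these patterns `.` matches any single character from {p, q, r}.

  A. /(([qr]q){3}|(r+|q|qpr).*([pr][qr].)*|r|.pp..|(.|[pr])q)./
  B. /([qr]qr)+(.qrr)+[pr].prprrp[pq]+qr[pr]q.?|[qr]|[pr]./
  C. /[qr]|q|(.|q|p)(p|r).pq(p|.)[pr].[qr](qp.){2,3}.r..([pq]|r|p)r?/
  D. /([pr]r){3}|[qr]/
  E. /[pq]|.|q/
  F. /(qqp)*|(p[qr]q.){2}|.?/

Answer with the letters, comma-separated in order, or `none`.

C

A → no match
B → no match
C → match
D → no match
E → no match
F → no match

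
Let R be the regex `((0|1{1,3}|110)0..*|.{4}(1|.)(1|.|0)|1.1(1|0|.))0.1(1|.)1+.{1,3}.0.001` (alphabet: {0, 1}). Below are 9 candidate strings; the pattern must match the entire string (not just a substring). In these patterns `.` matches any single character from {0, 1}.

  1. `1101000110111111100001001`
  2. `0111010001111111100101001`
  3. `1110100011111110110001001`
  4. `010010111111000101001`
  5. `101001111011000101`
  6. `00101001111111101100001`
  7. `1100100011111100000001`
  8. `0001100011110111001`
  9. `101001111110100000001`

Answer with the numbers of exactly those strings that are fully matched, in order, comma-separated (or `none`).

1, 6, 7

1 → match
2 → no match
3 → no match
4 → no match
5 → no match — must end with `001`
6 → match
7 → match
8 → no match
9 → no match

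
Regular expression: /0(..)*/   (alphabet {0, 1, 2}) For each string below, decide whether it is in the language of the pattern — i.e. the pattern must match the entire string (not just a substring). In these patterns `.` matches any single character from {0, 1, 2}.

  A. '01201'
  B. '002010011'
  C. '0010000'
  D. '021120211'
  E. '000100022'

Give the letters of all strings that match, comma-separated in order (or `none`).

A → match
B → match
C → match
D → match
E → match

A, B, C, D, E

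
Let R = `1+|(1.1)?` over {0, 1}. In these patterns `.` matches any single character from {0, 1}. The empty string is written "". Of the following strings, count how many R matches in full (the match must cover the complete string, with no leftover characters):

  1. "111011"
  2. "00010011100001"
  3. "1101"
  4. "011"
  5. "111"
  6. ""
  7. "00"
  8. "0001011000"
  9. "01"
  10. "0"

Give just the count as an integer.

1 → no match
2 → no match
3 → no match
4 → no match
5 → match
6 → match
7 → no match
8 → no match
9 → no match
10 → no match
Total matched: 2

2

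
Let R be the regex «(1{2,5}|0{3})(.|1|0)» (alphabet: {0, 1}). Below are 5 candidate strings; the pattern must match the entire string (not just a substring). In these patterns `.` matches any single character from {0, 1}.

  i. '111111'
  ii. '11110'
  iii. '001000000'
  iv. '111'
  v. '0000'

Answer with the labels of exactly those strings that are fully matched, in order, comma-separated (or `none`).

i, ii, iv, v

i → match
ii → match
iii → no match
iv → match
v → match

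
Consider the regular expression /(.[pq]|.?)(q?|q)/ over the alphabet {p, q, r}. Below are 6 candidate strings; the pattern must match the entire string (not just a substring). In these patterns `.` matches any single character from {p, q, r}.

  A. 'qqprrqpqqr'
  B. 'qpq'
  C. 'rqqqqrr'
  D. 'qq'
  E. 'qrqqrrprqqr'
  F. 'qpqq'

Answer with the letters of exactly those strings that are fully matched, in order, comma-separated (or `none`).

A → no match
B → match
C → no match
D → match
E → no match
F → no match

B, D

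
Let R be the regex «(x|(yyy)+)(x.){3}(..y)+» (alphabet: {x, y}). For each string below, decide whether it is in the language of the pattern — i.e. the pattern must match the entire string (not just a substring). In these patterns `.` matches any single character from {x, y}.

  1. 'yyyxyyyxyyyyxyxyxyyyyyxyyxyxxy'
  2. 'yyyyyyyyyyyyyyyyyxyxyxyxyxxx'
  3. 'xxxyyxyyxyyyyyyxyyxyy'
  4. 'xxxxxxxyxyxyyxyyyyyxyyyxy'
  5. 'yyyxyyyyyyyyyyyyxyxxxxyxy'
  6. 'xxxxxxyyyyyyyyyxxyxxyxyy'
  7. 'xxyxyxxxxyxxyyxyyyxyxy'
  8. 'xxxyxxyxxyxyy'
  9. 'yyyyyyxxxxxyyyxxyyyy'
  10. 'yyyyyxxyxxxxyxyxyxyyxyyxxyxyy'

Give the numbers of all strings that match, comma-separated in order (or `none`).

1 → no match
2 → no match — must end with 'y'
3 → no match
4 → match
5 → no match
6 → no match
7 → no match
8 → no match
9 → no match
10 → no match

4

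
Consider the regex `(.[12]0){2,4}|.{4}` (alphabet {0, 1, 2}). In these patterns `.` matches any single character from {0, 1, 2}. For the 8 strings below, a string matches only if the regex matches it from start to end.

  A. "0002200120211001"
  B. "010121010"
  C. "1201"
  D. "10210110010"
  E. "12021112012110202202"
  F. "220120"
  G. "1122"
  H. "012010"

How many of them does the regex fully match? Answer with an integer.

A → no match
B → no match
C → match
D → no match
E → no match
F → match
G → match
H → no match
Total matched: 3

3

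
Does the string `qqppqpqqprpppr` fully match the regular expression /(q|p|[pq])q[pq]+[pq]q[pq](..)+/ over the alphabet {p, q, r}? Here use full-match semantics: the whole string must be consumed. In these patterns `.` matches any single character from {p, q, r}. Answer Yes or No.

Yes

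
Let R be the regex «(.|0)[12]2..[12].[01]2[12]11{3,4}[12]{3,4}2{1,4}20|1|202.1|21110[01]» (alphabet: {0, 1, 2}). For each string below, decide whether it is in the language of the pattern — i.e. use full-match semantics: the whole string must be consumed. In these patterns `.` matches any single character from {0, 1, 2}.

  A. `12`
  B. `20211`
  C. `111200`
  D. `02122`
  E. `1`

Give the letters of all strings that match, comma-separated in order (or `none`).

A → no match
B → match
C → no match
D → no match
E → match

B, E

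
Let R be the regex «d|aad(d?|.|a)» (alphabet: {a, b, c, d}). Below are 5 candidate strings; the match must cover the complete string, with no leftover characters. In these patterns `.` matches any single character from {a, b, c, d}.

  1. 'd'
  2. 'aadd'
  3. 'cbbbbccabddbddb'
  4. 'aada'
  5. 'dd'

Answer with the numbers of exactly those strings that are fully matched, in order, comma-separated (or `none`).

1. 'd' → match
2. 'aadd' → match
3 → no match
4. 'aada' → match
5. 'dd' → no match

1, 2, 4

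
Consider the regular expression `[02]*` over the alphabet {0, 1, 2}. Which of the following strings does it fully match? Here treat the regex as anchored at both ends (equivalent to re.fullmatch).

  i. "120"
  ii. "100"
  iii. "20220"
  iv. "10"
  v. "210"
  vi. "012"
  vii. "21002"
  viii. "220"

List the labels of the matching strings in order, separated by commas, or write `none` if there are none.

i → no match
ii → no match
iii → match
iv → no match
v → no match
vi → no match
vii → no match
viii → match

iii, viii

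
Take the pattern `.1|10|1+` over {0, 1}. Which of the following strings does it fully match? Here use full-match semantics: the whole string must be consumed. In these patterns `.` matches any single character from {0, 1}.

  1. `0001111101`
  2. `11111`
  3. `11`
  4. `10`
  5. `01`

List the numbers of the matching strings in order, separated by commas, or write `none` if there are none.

2, 3, 4, 5

1 → no match
2 → match
3 → match
4 → match
5 → match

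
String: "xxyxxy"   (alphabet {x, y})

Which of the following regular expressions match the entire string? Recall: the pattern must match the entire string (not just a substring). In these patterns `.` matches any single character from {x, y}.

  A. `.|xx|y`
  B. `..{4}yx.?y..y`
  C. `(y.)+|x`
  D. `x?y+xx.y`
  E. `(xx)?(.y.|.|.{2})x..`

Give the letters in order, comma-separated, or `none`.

E

A → no match
B → no match
C → no match
D → no match
E → match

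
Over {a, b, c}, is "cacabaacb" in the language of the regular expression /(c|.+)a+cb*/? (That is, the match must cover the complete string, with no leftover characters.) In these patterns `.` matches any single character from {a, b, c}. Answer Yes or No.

Yes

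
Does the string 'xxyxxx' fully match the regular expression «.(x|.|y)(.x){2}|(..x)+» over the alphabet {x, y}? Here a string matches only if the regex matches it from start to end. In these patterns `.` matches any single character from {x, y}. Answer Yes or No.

Yes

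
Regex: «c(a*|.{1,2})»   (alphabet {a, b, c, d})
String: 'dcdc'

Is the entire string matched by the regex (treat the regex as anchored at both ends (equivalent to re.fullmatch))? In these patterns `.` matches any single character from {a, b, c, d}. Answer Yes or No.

Every match must start with 'c', but 'dcdc' does not.

No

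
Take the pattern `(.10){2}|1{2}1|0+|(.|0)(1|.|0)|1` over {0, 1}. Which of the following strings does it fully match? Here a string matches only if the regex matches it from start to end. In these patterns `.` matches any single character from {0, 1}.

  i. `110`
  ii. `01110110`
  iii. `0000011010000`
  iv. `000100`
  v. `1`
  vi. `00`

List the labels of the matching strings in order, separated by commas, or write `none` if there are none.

v, vi

i → no match
ii → no match
iii → no match
iv → no match
v → match
vi → match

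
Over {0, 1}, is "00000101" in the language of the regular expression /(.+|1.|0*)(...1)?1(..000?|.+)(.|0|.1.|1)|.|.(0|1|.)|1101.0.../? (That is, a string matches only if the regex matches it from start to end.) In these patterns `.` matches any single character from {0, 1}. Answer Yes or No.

Yes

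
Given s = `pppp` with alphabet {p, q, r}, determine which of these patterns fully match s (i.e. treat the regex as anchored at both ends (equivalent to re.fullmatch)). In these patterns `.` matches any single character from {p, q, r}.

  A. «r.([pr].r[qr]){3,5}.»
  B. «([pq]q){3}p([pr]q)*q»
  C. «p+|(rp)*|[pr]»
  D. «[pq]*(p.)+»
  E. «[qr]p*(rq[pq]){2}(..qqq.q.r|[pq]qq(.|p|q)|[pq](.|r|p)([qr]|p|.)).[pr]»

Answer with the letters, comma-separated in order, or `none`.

C, D

A → no match — must start with `r`
B → no match — must end with `q`
C → match
D → match
E → no match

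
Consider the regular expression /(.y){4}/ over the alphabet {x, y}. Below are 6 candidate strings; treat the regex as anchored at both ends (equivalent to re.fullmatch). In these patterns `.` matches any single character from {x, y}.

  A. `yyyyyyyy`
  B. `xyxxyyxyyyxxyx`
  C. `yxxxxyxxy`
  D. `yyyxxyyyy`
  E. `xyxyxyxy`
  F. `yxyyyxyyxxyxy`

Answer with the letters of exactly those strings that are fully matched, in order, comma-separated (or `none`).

A, E

A → match
B → no match — must end with `y`
C → no match
D → no match
E → match
F → no match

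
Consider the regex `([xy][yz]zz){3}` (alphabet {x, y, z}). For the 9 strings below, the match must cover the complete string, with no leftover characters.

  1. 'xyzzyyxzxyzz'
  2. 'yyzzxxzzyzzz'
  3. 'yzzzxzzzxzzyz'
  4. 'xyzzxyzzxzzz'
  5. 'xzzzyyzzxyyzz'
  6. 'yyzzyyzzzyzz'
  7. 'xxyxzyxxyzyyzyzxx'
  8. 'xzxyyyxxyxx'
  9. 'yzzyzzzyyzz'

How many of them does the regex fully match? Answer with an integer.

1

1. 'xyzzyyxzxyzz' → no match
2. 'yyzzxxzzyzzz' → no match
3 → no match — must end with 'zz'
4. 'xyzzxyzzxzzz' → match
5 → no match
6. 'yyzzyyzzzyzz' → no match
7 → no match — must end with 'zz'
8. 'xzxyyyxxyxx' → no match — must end with 'zz'
9. 'yzzyzzzyyzz' → no match
Total matched: 1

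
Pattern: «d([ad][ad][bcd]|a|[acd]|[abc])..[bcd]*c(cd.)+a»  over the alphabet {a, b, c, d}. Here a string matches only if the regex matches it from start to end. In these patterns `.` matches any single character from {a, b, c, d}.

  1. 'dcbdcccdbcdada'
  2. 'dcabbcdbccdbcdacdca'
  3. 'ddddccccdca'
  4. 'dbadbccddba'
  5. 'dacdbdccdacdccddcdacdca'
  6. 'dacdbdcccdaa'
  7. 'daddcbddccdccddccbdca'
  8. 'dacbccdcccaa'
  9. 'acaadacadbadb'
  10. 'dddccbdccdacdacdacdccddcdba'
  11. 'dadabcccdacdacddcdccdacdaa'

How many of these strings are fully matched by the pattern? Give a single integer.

1 → no match
2 → match
3 → match
4 → no match
5 → match
6 → match
7 → no match
8 → no match
9 → no match — must start with 'd'
10 → match
11 → match
Total matched: 6

6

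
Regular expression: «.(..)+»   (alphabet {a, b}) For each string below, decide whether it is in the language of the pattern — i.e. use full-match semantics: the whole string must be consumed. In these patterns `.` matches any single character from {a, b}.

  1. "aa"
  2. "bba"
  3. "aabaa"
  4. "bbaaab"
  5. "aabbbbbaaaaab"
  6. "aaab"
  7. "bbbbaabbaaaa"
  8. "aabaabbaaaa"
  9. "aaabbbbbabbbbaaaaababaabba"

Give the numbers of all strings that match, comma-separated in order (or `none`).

1 → no match
2 → match
3 → match
4 → no match
5 → match
6 → no match
7 → no match
8 → match
9 → no match

2, 3, 5, 8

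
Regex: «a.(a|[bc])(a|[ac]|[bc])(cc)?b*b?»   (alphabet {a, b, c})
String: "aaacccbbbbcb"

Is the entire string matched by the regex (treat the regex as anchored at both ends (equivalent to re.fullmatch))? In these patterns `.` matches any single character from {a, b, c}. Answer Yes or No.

No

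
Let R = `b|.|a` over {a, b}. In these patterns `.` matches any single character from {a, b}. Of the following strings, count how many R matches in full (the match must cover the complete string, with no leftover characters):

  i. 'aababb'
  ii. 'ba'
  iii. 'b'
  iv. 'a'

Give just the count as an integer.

2

i. 'aababb' → no match
ii. 'ba' → no match
iii. 'b' → match
iv. 'a' → match
Total matched: 2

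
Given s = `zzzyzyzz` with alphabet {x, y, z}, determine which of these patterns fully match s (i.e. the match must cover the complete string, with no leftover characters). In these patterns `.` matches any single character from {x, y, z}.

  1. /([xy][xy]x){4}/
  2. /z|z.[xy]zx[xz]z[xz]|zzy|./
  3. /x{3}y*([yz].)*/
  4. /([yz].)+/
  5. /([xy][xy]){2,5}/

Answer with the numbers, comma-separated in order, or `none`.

1 → no match — must end with `x`
2 → no match
3 → no match — must start with `x`
4 → match
5 → no match

4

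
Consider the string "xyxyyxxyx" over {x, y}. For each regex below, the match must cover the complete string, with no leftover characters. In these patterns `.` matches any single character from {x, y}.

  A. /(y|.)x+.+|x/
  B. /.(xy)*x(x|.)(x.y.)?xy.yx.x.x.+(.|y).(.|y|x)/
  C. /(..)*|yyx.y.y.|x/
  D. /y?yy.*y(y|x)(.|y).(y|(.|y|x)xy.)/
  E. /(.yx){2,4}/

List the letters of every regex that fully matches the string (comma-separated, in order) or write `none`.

E

A → no match
B → no match
C → no match
D → no match
E → match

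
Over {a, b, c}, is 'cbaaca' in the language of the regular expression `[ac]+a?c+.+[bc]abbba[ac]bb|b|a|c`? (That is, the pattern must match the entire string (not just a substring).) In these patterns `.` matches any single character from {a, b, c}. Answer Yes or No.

No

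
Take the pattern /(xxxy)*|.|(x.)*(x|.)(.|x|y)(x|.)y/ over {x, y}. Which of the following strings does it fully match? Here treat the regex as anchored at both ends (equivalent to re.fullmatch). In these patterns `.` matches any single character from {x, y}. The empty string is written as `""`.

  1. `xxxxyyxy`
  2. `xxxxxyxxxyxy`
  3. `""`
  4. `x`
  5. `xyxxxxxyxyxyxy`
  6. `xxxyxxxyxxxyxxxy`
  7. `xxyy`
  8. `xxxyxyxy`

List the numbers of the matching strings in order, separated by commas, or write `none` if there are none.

1 → match
2 → match
3 → match
4 → match
5 → match
6 → match
7 → match
8 → match

1, 2, 3, 4, 5, 6, 7, 8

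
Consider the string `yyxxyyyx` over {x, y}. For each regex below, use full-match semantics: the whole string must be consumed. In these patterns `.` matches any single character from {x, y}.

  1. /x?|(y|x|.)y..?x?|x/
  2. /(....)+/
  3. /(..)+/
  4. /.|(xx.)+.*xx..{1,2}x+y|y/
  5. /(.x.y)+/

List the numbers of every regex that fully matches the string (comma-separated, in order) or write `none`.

2, 3

1 → no match
2 → match
3 → match
4 → no match
5 → no match — must end with `y`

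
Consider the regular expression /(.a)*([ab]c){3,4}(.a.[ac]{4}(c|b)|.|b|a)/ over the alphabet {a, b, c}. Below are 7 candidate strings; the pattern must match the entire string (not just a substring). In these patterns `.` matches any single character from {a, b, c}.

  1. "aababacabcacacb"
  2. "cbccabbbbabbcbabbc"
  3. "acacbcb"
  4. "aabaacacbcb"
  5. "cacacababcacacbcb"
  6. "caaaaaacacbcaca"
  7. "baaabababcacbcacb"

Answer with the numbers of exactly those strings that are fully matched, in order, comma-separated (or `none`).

1 → match
2 → no match
3 → match
4 → match
5 → match
6 → match
7 → match

1, 3, 4, 5, 6, 7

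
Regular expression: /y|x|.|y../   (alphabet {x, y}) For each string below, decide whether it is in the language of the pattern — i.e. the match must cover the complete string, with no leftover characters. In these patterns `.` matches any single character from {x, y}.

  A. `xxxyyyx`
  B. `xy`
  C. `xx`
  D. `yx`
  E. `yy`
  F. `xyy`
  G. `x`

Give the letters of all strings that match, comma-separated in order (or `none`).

G

A. `xxxyyyx` → no match
B. `xy` → no match
C. `xx` → no match
D. `yx` → no match
E. `yy` → no match
F. `xyy` → no match
G. `x` → match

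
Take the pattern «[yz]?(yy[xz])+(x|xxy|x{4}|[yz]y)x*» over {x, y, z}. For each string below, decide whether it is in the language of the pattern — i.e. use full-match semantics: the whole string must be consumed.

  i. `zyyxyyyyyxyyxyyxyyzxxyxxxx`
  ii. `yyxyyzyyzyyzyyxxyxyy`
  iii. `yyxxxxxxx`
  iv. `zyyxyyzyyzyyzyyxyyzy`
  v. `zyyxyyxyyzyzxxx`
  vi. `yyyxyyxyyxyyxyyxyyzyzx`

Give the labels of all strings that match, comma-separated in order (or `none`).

iii

i → no match
ii → no match
iii. `yyxxxxxxx` → match
iv → no match
v → no match
vi → no match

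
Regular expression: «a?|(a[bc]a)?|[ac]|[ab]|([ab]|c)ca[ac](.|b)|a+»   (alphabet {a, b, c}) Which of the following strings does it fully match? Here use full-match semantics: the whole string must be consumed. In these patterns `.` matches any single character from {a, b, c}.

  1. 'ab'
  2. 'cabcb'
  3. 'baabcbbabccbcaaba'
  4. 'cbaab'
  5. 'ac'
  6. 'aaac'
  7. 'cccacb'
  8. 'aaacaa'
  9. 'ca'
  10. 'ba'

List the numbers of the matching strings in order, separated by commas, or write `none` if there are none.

none

1. 'ab' → no match
2. 'cabcb' → no match
3 → no match
4. 'cbaab' → no match
5. 'ac' → no match
6. 'aaac' → no match
7. 'cccacb' → no match
8. 'aaacaa' → no match
9. 'ca' → no match
10. 'ba' → no match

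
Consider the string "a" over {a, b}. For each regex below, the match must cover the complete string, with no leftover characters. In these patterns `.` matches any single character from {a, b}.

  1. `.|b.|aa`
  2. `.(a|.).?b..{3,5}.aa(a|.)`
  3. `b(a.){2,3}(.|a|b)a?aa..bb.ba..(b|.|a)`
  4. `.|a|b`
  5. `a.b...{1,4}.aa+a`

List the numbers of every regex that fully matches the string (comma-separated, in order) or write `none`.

1 → match
2 → no match
3 → no match — must start with "ba"
4 → match
5 → no match — must end with "aa"

1, 4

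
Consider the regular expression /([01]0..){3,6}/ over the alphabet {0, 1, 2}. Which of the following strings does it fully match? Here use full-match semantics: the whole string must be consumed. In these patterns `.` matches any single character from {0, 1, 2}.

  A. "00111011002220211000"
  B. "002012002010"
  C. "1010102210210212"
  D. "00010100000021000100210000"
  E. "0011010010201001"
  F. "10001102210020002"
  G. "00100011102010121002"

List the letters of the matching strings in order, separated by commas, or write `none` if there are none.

A → no match
B. "002012002010" → no match
C → no match
D → no match
E → no match
F → no match
G → match

G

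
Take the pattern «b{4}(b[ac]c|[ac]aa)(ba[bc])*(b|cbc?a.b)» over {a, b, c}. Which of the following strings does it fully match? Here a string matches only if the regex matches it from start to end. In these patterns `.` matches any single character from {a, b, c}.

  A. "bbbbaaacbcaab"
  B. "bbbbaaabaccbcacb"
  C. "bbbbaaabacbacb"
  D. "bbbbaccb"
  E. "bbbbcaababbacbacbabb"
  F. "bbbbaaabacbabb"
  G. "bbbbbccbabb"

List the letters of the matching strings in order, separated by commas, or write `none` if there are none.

A, B, C, E, F, G

A → match
B → match
C → match
D → no match
E → match
F → match
G → match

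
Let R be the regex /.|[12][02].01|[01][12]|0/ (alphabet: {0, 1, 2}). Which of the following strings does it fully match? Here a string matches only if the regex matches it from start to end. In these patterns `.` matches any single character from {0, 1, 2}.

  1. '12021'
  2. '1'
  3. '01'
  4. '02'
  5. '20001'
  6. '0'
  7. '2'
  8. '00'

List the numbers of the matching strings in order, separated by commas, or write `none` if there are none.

2, 3, 4, 5, 6, 7

1. '12021' → no match
2. '1' → match
3. '01' → match
4. '02' → match
5. '20001' → match
6. '0' → match
7. '2' → match
8. '00' → no match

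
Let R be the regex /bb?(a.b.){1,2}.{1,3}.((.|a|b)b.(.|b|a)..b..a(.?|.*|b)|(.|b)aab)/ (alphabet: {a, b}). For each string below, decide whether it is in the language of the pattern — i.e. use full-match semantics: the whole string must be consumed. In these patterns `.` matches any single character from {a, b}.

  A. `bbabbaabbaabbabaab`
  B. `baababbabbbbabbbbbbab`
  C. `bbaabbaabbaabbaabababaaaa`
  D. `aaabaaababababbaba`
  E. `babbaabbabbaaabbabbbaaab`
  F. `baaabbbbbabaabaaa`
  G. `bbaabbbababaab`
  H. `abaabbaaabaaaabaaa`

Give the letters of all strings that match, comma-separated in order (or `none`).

A → match
B → no match
C → match
D → no match — must start with `b`
E → match
F → no match
G → match
H → no match — must start with `b`

A, C, E, G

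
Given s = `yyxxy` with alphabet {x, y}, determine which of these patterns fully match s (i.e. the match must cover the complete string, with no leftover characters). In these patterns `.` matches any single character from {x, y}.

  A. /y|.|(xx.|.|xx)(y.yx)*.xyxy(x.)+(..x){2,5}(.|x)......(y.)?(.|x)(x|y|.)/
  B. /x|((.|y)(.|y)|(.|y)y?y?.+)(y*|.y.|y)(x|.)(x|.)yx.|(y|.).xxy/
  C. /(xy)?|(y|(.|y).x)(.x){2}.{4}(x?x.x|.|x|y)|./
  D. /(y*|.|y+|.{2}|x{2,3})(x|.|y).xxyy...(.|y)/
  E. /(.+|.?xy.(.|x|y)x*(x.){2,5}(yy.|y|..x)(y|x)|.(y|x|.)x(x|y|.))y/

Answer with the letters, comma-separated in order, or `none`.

A → no match
B → match
C → no match
D → no match
E → match

B, E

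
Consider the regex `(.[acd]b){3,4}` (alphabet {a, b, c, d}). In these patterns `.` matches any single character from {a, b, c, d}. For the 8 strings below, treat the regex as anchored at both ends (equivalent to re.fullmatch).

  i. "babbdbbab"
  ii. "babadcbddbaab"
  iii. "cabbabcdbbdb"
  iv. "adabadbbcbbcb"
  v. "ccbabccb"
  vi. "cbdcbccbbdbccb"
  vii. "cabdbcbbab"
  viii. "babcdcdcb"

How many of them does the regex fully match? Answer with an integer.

2

i. "babbdbbab" → match
ii → no match
iii. "cabbabcdbbdb" → match
iv → no match
v. "ccbabccb" → no match
vi → no match
vii. "cabdbcbbab" → no match
viii. "babcdcdcb" → no match
Total matched: 2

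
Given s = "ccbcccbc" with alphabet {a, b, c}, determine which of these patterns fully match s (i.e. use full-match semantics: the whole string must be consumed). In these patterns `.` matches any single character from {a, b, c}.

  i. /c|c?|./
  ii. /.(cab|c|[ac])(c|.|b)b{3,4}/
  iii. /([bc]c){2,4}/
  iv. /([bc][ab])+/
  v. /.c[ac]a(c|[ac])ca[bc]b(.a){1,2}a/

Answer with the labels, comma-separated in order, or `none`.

i → no match
ii → no match — must end with "b"
iii → match
iv → no match
v → no match — must end with "aa"

iii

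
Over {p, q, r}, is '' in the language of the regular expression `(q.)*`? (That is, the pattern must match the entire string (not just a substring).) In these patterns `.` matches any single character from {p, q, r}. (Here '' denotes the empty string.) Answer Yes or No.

Yes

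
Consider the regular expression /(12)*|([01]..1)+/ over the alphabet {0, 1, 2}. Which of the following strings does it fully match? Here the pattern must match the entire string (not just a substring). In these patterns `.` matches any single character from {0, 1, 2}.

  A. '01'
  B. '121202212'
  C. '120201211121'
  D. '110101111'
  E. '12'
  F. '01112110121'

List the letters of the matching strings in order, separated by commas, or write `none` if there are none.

E

A → no match
B → no match
C → no match
D → no match
E → match
F → no match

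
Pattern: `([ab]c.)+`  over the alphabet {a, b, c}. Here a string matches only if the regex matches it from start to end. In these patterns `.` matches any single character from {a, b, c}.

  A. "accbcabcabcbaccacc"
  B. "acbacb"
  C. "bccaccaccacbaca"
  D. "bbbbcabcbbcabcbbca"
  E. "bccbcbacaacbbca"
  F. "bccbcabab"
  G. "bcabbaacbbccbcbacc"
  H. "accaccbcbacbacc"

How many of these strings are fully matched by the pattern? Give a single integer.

A → match
B → match
C → match
D → no match
E → match
F → no match
G → no match
H → match
Total matched: 5

5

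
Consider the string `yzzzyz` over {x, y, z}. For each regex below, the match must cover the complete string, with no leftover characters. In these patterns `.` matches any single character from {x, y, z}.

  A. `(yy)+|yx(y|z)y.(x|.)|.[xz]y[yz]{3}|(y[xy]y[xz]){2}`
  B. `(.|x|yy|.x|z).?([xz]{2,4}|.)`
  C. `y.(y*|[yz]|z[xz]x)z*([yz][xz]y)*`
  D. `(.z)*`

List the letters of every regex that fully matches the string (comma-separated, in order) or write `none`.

D

A → no match
B → no match
C → no match
D → match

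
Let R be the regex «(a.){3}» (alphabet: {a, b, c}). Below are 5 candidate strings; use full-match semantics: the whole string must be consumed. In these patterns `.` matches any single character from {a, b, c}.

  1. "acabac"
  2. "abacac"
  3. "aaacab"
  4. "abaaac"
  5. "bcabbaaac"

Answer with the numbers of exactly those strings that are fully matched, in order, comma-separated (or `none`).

1, 2, 3, 4

1 → match
2 → match
3 → match
4 → match
5 → no match — must start with "a"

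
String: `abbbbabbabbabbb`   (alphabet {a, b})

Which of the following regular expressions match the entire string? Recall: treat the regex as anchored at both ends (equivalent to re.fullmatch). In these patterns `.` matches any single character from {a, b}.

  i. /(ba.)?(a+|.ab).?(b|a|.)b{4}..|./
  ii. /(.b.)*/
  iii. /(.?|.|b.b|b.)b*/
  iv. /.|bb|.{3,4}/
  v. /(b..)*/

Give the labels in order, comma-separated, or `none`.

i → no match
ii → match
iii → no match
iv → no match
v → no match

ii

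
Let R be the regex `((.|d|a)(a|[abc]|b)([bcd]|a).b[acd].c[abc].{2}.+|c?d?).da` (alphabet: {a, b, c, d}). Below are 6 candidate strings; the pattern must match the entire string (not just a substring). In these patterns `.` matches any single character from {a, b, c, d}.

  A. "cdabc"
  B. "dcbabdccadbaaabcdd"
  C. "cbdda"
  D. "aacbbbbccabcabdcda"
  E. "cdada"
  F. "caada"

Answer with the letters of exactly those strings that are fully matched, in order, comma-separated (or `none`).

E

A → no match — must end with "da"
B → no match — must end with "da"
C → no match
D → no match
E → match
F → no match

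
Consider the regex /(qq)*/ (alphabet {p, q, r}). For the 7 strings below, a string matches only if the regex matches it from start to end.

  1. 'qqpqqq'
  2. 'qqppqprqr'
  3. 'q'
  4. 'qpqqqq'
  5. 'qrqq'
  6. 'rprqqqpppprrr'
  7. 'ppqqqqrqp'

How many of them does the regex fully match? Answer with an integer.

0

1 → no match
2 → no match
3 → no match
4 → no match
5 → no match
6 → no match
7 → no match
Total matched: 0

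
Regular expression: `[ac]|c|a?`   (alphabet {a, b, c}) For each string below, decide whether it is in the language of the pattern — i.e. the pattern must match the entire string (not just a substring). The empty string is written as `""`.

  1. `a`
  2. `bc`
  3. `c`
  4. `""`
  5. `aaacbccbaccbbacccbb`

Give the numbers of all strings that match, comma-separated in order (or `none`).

1, 3, 4

1 → match
2 → no match
3 → match
4 → match
5 → no match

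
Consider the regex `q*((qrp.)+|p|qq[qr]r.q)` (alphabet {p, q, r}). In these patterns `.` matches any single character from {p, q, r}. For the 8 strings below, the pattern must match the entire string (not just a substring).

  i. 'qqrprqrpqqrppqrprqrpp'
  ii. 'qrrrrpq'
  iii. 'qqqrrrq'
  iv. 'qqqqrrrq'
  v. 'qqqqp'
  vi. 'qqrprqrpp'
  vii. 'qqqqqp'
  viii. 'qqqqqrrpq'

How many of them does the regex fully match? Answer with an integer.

i → match
ii → no match
iii → match
iv → match
v → match
vi → match
vii → match
viii → match
Total matched: 7

7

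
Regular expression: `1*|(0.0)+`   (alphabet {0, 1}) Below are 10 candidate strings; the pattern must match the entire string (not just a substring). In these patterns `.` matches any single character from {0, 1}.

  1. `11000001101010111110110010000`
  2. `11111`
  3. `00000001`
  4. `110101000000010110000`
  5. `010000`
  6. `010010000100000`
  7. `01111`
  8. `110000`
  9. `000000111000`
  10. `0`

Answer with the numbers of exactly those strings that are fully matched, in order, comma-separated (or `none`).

2, 5

1 → no match
2 → match
3 → no match
4 → no match
5 → match
6 → no match
7 → no match
8 → no match
9 → no match
10 → no match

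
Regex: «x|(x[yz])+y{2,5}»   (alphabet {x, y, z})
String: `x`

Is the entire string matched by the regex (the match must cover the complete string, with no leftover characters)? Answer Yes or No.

Yes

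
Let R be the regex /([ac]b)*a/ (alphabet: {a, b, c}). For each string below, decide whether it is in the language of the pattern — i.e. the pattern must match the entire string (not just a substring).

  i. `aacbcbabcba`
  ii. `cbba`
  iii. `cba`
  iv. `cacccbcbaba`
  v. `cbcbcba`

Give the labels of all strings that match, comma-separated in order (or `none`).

i → no match
ii → no match
iii → match
iv → no match
v → match

iii, v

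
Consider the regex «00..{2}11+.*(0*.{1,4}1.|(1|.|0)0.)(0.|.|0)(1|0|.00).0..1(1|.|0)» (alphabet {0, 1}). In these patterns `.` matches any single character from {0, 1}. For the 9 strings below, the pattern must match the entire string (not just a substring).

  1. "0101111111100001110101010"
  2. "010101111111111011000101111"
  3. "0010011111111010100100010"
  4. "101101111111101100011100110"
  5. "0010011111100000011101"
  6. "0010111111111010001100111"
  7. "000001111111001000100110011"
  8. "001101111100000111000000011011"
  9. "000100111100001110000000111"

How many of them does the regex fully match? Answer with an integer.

1 → no match — must start with "00"
2 → no match — must start with "00"
3 → match
4 → no match — must start with "00"
5 → no match
6 → match
7 → no match
8 → no match
9 → no match
Total matched: 2

2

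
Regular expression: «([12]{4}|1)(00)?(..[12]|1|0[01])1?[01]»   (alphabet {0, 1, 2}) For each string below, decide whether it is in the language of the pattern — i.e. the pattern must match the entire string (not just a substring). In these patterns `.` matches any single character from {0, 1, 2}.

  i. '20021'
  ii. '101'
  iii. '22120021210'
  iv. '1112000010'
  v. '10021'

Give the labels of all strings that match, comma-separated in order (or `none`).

iii, iv, v

i → no match
ii → no match
iii → match
iv → match
v → match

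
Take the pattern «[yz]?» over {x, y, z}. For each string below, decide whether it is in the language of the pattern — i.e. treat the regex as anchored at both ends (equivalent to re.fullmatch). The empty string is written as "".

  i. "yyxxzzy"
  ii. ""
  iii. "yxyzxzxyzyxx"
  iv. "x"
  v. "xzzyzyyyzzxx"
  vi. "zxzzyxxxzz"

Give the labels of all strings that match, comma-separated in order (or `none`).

i → no match
ii → match
iii → no match
iv → no match
v → no match
vi → no match

ii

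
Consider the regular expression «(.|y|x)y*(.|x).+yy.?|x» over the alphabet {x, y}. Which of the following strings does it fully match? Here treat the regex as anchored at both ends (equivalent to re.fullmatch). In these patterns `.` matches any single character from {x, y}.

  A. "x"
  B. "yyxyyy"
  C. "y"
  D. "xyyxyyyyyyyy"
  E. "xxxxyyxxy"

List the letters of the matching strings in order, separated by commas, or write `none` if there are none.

A, B, D

A → match
B → match
C → no match
D → match
E → no match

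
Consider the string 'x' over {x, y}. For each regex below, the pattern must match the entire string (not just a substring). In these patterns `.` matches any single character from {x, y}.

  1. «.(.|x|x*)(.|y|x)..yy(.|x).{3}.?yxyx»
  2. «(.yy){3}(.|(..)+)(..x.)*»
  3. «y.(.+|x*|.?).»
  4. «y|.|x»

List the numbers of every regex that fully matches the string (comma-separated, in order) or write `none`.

4

1 → no match — must end with 'yxyx'
2 → no match
3 → no match — must start with 'y'
4 → match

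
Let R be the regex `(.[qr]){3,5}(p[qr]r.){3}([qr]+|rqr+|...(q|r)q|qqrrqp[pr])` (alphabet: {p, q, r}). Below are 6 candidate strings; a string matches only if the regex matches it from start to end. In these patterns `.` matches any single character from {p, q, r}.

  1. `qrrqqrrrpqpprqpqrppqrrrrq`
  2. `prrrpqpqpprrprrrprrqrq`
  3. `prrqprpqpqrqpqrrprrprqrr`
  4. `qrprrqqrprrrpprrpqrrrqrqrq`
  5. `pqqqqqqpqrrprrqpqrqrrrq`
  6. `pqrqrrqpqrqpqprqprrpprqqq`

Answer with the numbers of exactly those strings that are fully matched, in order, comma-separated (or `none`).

1 → no match
2 → no match
3 → match
4 → no match
5 → no match
6 → no match

3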